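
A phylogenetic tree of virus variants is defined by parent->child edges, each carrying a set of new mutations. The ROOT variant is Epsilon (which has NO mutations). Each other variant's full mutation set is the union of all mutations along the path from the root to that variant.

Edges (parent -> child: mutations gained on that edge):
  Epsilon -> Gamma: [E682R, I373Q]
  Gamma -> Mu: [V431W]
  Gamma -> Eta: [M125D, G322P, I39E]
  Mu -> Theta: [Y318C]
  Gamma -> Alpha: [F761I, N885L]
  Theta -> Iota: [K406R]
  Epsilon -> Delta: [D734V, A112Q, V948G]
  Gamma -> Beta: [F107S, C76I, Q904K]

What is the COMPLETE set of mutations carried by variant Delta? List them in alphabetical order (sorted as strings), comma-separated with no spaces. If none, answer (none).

Answer: A112Q,D734V,V948G

Derivation:
At Epsilon: gained [] -> total []
At Delta: gained ['D734V', 'A112Q', 'V948G'] -> total ['A112Q', 'D734V', 'V948G']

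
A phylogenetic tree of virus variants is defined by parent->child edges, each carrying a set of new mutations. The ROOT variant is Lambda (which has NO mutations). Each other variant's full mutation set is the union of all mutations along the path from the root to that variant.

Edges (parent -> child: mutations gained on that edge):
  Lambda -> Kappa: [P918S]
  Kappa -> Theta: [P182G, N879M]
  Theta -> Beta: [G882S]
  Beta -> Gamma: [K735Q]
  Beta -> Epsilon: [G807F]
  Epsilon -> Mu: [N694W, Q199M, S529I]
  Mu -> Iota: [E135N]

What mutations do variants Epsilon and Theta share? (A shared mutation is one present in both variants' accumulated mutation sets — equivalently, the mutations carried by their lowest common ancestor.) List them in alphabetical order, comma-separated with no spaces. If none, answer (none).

Accumulating mutations along path to Epsilon:
  At Lambda: gained [] -> total []
  At Kappa: gained ['P918S'] -> total ['P918S']
  At Theta: gained ['P182G', 'N879M'] -> total ['N879M', 'P182G', 'P918S']
  At Beta: gained ['G882S'] -> total ['G882S', 'N879M', 'P182G', 'P918S']
  At Epsilon: gained ['G807F'] -> total ['G807F', 'G882S', 'N879M', 'P182G', 'P918S']
Mutations(Epsilon) = ['G807F', 'G882S', 'N879M', 'P182G', 'P918S']
Accumulating mutations along path to Theta:
  At Lambda: gained [] -> total []
  At Kappa: gained ['P918S'] -> total ['P918S']
  At Theta: gained ['P182G', 'N879M'] -> total ['N879M', 'P182G', 'P918S']
Mutations(Theta) = ['N879M', 'P182G', 'P918S']
Intersection: ['G807F', 'G882S', 'N879M', 'P182G', 'P918S'] ∩ ['N879M', 'P182G', 'P918S'] = ['N879M', 'P182G', 'P918S']

Answer: N879M,P182G,P918S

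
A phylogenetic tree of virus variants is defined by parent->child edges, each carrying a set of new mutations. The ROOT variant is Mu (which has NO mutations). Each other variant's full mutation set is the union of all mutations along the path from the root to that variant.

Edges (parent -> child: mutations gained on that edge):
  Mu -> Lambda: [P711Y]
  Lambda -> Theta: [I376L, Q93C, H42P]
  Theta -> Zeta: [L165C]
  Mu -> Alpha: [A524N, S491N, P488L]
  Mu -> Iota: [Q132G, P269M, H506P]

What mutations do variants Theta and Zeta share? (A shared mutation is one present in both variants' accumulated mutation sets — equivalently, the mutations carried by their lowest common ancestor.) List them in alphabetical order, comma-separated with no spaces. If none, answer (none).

Accumulating mutations along path to Theta:
  At Mu: gained [] -> total []
  At Lambda: gained ['P711Y'] -> total ['P711Y']
  At Theta: gained ['I376L', 'Q93C', 'H42P'] -> total ['H42P', 'I376L', 'P711Y', 'Q93C']
Mutations(Theta) = ['H42P', 'I376L', 'P711Y', 'Q93C']
Accumulating mutations along path to Zeta:
  At Mu: gained [] -> total []
  At Lambda: gained ['P711Y'] -> total ['P711Y']
  At Theta: gained ['I376L', 'Q93C', 'H42P'] -> total ['H42P', 'I376L', 'P711Y', 'Q93C']
  At Zeta: gained ['L165C'] -> total ['H42P', 'I376L', 'L165C', 'P711Y', 'Q93C']
Mutations(Zeta) = ['H42P', 'I376L', 'L165C', 'P711Y', 'Q93C']
Intersection: ['H42P', 'I376L', 'P711Y', 'Q93C'] ∩ ['H42P', 'I376L', 'L165C', 'P711Y', 'Q93C'] = ['H42P', 'I376L', 'P711Y', 'Q93C']

Answer: H42P,I376L,P711Y,Q93C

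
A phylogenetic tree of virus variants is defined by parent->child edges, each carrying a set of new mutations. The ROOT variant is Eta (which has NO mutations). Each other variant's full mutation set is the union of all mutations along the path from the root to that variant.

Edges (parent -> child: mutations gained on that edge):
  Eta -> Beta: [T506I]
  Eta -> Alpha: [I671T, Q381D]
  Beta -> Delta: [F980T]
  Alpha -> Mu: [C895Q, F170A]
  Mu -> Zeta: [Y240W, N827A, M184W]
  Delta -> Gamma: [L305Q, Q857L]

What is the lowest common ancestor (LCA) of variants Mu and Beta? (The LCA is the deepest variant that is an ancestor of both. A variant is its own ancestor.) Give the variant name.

Answer: Eta

Derivation:
Path from root to Mu: Eta -> Alpha -> Mu
  ancestors of Mu: {Eta, Alpha, Mu}
Path from root to Beta: Eta -> Beta
  ancestors of Beta: {Eta, Beta}
Common ancestors: {Eta}
Walk up from Beta: Beta (not in ancestors of Mu), Eta (in ancestors of Mu)
Deepest common ancestor (LCA) = Eta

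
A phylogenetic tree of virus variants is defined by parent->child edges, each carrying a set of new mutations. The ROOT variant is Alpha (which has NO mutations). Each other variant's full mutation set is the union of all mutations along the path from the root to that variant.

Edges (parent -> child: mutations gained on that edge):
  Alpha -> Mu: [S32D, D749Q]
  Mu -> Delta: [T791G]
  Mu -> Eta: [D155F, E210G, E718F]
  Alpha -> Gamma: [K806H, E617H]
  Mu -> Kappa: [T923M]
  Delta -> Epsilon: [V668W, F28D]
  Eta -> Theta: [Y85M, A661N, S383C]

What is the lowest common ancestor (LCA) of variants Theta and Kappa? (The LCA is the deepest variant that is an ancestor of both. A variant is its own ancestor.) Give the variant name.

Answer: Mu

Derivation:
Path from root to Theta: Alpha -> Mu -> Eta -> Theta
  ancestors of Theta: {Alpha, Mu, Eta, Theta}
Path from root to Kappa: Alpha -> Mu -> Kappa
  ancestors of Kappa: {Alpha, Mu, Kappa}
Common ancestors: {Alpha, Mu}
Walk up from Kappa: Kappa (not in ancestors of Theta), Mu (in ancestors of Theta), Alpha (in ancestors of Theta)
Deepest common ancestor (LCA) = Mu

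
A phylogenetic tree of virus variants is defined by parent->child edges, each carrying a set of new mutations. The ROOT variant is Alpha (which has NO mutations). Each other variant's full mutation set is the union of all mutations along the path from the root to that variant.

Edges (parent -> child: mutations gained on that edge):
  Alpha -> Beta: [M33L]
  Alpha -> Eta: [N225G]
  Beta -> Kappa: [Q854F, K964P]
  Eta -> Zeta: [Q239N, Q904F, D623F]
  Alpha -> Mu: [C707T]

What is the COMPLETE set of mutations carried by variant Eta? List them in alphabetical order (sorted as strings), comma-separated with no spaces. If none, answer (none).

At Alpha: gained [] -> total []
At Eta: gained ['N225G'] -> total ['N225G']

Answer: N225G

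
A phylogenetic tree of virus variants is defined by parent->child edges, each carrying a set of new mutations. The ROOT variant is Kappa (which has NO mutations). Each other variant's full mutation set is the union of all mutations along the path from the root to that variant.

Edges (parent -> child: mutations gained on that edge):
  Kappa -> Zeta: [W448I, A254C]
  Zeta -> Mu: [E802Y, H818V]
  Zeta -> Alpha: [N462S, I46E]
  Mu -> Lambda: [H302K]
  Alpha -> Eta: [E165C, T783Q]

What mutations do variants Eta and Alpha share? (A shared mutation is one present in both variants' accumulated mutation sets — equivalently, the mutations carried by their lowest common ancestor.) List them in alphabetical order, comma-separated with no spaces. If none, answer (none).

Answer: A254C,I46E,N462S,W448I

Derivation:
Accumulating mutations along path to Eta:
  At Kappa: gained [] -> total []
  At Zeta: gained ['W448I', 'A254C'] -> total ['A254C', 'W448I']
  At Alpha: gained ['N462S', 'I46E'] -> total ['A254C', 'I46E', 'N462S', 'W448I']
  At Eta: gained ['E165C', 'T783Q'] -> total ['A254C', 'E165C', 'I46E', 'N462S', 'T783Q', 'W448I']
Mutations(Eta) = ['A254C', 'E165C', 'I46E', 'N462S', 'T783Q', 'W448I']
Accumulating mutations along path to Alpha:
  At Kappa: gained [] -> total []
  At Zeta: gained ['W448I', 'A254C'] -> total ['A254C', 'W448I']
  At Alpha: gained ['N462S', 'I46E'] -> total ['A254C', 'I46E', 'N462S', 'W448I']
Mutations(Alpha) = ['A254C', 'I46E', 'N462S', 'W448I']
Intersection: ['A254C', 'E165C', 'I46E', 'N462S', 'T783Q', 'W448I'] ∩ ['A254C', 'I46E', 'N462S', 'W448I'] = ['A254C', 'I46E', 'N462S', 'W448I']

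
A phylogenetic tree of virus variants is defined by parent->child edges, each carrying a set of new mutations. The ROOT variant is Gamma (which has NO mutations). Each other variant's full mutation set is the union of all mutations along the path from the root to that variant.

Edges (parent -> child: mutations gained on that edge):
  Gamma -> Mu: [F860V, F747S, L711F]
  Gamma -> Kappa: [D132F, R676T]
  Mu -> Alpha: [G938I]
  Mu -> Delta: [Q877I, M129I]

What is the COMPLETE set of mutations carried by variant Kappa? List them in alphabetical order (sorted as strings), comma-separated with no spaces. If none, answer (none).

At Gamma: gained [] -> total []
At Kappa: gained ['D132F', 'R676T'] -> total ['D132F', 'R676T']

Answer: D132F,R676T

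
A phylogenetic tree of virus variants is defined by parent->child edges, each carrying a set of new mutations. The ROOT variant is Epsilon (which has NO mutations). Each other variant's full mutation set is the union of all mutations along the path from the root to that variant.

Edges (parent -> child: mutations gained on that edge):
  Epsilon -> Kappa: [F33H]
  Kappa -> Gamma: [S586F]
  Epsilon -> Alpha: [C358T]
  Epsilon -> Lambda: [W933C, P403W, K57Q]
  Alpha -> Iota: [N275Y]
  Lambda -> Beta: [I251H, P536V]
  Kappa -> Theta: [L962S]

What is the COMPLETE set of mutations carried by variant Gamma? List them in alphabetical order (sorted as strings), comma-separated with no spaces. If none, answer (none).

Answer: F33H,S586F

Derivation:
At Epsilon: gained [] -> total []
At Kappa: gained ['F33H'] -> total ['F33H']
At Gamma: gained ['S586F'] -> total ['F33H', 'S586F']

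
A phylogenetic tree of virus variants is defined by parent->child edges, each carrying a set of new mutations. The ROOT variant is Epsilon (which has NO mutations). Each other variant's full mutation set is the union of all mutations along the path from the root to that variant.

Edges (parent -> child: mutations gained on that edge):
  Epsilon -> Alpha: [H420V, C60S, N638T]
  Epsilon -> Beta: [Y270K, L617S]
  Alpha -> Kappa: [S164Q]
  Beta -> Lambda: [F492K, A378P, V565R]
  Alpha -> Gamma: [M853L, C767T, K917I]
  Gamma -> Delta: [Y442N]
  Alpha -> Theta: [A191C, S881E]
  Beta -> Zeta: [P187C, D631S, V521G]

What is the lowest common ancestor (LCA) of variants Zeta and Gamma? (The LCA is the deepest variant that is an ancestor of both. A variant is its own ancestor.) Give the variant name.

Path from root to Zeta: Epsilon -> Beta -> Zeta
  ancestors of Zeta: {Epsilon, Beta, Zeta}
Path from root to Gamma: Epsilon -> Alpha -> Gamma
  ancestors of Gamma: {Epsilon, Alpha, Gamma}
Common ancestors: {Epsilon}
Walk up from Gamma: Gamma (not in ancestors of Zeta), Alpha (not in ancestors of Zeta), Epsilon (in ancestors of Zeta)
Deepest common ancestor (LCA) = Epsilon

Answer: Epsilon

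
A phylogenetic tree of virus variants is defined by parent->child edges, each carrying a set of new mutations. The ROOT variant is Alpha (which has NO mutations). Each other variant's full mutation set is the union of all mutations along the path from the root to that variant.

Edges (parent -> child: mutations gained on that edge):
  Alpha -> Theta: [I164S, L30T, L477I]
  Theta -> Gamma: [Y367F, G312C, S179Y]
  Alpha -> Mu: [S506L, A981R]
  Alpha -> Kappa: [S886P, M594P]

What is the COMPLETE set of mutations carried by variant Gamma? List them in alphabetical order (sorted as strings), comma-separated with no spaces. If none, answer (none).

At Alpha: gained [] -> total []
At Theta: gained ['I164S', 'L30T', 'L477I'] -> total ['I164S', 'L30T', 'L477I']
At Gamma: gained ['Y367F', 'G312C', 'S179Y'] -> total ['G312C', 'I164S', 'L30T', 'L477I', 'S179Y', 'Y367F']

Answer: G312C,I164S,L30T,L477I,S179Y,Y367F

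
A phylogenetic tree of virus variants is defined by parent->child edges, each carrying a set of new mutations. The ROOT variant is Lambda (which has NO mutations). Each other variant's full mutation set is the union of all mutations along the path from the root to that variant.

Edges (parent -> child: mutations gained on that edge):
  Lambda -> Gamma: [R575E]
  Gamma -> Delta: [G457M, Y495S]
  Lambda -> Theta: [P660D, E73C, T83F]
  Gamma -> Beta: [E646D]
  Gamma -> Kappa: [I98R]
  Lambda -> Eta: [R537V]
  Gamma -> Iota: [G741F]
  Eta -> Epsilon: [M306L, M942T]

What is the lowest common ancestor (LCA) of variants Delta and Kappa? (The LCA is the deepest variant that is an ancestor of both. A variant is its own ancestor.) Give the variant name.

Answer: Gamma

Derivation:
Path from root to Delta: Lambda -> Gamma -> Delta
  ancestors of Delta: {Lambda, Gamma, Delta}
Path from root to Kappa: Lambda -> Gamma -> Kappa
  ancestors of Kappa: {Lambda, Gamma, Kappa}
Common ancestors: {Lambda, Gamma}
Walk up from Kappa: Kappa (not in ancestors of Delta), Gamma (in ancestors of Delta), Lambda (in ancestors of Delta)
Deepest common ancestor (LCA) = Gamma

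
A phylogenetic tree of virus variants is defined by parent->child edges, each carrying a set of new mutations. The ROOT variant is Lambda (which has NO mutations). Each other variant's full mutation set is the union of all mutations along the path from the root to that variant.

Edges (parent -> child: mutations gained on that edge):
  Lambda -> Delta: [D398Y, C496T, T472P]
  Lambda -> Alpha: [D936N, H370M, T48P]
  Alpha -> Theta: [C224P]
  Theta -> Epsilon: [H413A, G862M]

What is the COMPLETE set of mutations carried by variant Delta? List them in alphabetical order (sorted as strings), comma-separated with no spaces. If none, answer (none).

Answer: C496T,D398Y,T472P

Derivation:
At Lambda: gained [] -> total []
At Delta: gained ['D398Y', 'C496T', 'T472P'] -> total ['C496T', 'D398Y', 'T472P']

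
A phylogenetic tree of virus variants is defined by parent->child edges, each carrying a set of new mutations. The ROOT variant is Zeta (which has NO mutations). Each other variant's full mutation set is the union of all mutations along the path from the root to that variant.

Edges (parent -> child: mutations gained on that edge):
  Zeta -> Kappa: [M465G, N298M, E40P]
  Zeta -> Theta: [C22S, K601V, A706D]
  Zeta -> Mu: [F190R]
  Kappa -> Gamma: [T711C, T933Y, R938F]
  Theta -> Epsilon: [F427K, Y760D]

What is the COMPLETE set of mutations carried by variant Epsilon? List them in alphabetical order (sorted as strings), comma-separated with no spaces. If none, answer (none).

At Zeta: gained [] -> total []
At Theta: gained ['C22S', 'K601V', 'A706D'] -> total ['A706D', 'C22S', 'K601V']
At Epsilon: gained ['F427K', 'Y760D'] -> total ['A706D', 'C22S', 'F427K', 'K601V', 'Y760D']

Answer: A706D,C22S,F427K,K601V,Y760D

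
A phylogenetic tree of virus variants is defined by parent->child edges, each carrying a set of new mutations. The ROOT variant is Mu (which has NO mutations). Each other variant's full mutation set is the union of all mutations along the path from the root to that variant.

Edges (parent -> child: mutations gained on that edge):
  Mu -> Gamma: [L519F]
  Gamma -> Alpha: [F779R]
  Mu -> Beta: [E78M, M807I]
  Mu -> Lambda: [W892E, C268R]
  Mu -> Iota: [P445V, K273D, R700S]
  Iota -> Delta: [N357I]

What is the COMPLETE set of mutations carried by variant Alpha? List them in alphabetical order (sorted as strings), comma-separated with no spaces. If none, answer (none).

Answer: F779R,L519F

Derivation:
At Mu: gained [] -> total []
At Gamma: gained ['L519F'] -> total ['L519F']
At Alpha: gained ['F779R'] -> total ['F779R', 'L519F']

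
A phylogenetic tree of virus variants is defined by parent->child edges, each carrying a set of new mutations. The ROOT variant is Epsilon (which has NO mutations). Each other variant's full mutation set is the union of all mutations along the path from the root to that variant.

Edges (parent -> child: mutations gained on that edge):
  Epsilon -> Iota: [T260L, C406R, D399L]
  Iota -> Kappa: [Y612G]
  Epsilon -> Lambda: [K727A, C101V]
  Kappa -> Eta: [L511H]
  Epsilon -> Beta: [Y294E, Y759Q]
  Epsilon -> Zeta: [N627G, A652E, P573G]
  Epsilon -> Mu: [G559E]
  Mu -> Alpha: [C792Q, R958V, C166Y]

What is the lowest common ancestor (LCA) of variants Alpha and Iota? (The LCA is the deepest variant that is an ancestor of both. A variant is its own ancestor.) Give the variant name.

Answer: Epsilon

Derivation:
Path from root to Alpha: Epsilon -> Mu -> Alpha
  ancestors of Alpha: {Epsilon, Mu, Alpha}
Path from root to Iota: Epsilon -> Iota
  ancestors of Iota: {Epsilon, Iota}
Common ancestors: {Epsilon}
Walk up from Iota: Iota (not in ancestors of Alpha), Epsilon (in ancestors of Alpha)
Deepest common ancestor (LCA) = Epsilon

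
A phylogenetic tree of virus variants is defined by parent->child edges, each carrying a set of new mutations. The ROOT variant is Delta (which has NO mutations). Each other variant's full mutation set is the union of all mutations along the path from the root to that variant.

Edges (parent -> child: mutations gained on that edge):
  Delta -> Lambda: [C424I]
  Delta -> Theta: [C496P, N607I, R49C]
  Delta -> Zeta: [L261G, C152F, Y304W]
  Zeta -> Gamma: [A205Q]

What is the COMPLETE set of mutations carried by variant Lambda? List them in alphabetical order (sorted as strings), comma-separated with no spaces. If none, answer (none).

Answer: C424I

Derivation:
At Delta: gained [] -> total []
At Lambda: gained ['C424I'] -> total ['C424I']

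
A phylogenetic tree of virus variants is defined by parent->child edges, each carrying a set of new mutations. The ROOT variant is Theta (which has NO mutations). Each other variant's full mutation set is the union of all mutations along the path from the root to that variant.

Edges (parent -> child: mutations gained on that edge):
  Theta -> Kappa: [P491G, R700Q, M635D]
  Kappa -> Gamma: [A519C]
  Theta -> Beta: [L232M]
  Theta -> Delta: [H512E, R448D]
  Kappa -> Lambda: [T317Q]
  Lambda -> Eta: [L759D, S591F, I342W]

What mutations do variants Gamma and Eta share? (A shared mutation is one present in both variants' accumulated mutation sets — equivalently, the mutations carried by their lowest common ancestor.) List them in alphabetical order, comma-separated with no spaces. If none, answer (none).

Answer: M635D,P491G,R700Q

Derivation:
Accumulating mutations along path to Gamma:
  At Theta: gained [] -> total []
  At Kappa: gained ['P491G', 'R700Q', 'M635D'] -> total ['M635D', 'P491G', 'R700Q']
  At Gamma: gained ['A519C'] -> total ['A519C', 'M635D', 'P491G', 'R700Q']
Mutations(Gamma) = ['A519C', 'M635D', 'P491G', 'R700Q']
Accumulating mutations along path to Eta:
  At Theta: gained [] -> total []
  At Kappa: gained ['P491G', 'R700Q', 'M635D'] -> total ['M635D', 'P491G', 'R700Q']
  At Lambda: gained ['T317Q'] -> total ['M635D', 'P491G', 'R700Q', 'T317Q']
  At Eta: gained ['L759D', 'S591F', 'I342W'] -> total ['I342W', 'L759D', 'M635D', 'P491G', 'R700Q', 'S591F', 'T317Q']
Mutations(Eta) = ['I342W', 'L759D', 'M635D', 'P491G', 'R700Q', 'S591F', 'T317Q']
Intersection: ['A519C', 'M635D', 'P491G', 'R700Q'] ∩ ['I342W', 'L759D', 'M635D', 'P491G', 'R700Q', 'S591F', 'T317Q'] = ['M635D', 'P491G', 'R700Q']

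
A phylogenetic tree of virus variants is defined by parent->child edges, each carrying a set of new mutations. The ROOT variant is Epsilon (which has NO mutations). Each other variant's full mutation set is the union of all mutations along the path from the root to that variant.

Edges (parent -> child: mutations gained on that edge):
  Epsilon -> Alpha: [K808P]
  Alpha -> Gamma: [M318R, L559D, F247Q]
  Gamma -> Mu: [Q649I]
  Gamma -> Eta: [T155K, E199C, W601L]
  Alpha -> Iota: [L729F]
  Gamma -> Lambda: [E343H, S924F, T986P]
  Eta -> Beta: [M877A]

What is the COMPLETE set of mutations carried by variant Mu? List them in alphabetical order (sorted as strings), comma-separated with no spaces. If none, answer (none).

At Epsilon: gained [] -> total []
At Alpha: gained ['K808P'] -> total ['K808P']
At Gamma: gained ['M318R', 'L559D', 'F247Q'] -> total ['F247Q', 'K808P', 'L559D', 'M318R']
At Mu: gained ['Q649I'] -> total ['F247Q', 'K808P', 'L559D', 'M318R', 'Q649I']

Answer: F247Q,K808P,L559D,M318R,Q649I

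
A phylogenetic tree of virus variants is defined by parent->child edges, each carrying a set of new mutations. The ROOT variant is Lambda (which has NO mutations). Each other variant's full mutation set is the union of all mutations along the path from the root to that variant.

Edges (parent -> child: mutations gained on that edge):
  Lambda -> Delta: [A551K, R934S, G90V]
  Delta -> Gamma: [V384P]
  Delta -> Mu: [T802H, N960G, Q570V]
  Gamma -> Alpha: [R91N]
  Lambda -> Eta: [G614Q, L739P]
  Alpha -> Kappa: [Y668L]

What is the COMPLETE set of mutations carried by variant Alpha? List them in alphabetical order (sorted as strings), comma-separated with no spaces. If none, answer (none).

At Lambda: gained [] -> total []
At Delta: gained ['A551K', 'R934S', 'G90V'] -> total ['A551K', 'G90V', 'R934S']
At Gamma: gained ['V384P'] -> total ['A551K', 'G90V', 'R934S', 'V384P']
At Alpha: gained ['R91N'] -> total ['A551K', 'G90V', 'R91N', 'R934S', 'V384P']

Answer: A551K,G90V,R91N,R934S,V384P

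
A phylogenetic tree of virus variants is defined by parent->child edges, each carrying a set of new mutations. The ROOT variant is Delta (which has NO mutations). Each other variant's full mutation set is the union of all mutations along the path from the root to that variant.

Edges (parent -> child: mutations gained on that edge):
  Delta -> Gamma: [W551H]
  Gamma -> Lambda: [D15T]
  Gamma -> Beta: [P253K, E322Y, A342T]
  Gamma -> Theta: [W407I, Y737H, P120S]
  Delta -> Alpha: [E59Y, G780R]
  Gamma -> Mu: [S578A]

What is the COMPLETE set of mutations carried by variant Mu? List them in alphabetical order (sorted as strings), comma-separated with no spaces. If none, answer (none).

Answer: S578A,W551H

Derivation:
At Delta: gained [] -> total []
At Gamma: gained ['W551H'] -> total ['W551H']
At Mu: gained ['S578A'] -> total ['S578A', 'W551H']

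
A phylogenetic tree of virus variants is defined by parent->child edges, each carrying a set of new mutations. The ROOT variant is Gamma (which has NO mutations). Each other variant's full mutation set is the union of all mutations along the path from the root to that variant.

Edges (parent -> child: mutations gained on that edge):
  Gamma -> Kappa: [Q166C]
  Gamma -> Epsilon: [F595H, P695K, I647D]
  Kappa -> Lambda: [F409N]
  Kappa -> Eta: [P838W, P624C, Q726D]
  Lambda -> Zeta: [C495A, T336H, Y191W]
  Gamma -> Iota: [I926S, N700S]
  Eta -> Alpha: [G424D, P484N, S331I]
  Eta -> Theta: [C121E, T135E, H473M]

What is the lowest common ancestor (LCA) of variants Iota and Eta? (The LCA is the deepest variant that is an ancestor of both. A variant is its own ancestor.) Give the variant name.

Answer: Gamma

Derivation:
Path from root to Iota: Gamma -> Iota
  ancestors of Iota: {Gamma, Iota}
Path from root to Eta: Gamma -> Kappa -> Eta
  ancestors of Eta: {Gamma, Kappa, Eta}
Common ancestors: {Gamma}
Walk up from Eta: Eta (not in ancestors of Iota), Kappa (not in ancestors of Iota), Gamma (in ancestors of Iota)
Deepest common ancestor (LCA) = Gamma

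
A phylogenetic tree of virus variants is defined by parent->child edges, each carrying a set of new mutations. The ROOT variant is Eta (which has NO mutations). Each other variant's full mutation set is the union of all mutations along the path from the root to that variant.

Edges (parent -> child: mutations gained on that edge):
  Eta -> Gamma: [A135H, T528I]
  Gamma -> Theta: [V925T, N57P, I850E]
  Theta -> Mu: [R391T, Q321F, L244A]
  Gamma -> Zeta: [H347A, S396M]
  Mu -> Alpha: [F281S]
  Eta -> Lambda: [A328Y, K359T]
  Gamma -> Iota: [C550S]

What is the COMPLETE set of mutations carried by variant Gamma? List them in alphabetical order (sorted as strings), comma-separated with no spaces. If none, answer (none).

At Eta: gained [] -> total []
At Gamma: gained ['A135H', 'T528I'] -> total ['A135H', 'T528I']

Answer: A135H,T528I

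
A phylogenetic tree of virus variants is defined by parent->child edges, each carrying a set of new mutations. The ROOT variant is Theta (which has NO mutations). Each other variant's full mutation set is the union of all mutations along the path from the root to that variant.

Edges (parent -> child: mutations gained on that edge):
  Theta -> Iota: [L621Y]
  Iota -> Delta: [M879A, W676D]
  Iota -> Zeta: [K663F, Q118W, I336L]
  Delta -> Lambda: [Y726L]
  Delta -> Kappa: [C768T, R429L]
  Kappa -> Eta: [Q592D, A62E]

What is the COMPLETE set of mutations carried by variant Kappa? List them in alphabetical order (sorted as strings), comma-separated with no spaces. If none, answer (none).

At Theta: gained [] -> total []
At Iota: gained ['L621Y'] -> total ['L621Y']
At Delta: gained ['M879A', 'W676D'] -> total ['L621Y', 'M879A', 'W676D']
At Kappa: gained ['C768T', 'R429L'] -> total ['C768T', 'L621Y', 'M879A', 'R429L', 'W676D']

Answer: C768T,L621Y,M879A,R429L,W676D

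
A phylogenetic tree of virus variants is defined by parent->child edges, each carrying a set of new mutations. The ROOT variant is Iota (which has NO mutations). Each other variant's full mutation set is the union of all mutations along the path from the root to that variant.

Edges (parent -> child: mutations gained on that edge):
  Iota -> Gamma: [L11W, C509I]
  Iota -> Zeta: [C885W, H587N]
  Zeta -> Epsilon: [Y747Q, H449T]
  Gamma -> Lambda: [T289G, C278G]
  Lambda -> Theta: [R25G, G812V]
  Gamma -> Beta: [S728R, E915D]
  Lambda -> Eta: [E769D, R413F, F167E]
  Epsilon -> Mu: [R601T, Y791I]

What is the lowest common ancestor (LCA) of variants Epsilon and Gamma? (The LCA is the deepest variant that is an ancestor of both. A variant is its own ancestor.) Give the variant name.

Path from root to Epsilon: Iota -> Zeta -> Epsilon
  ancestors of Epsilon: {Iota, Zeta, Epsilon}
Path from root to Gamma: Iota -> Gamma
  ancestors of Gamma: {Iota, Gamma}
Common ancestors: {Iota}
Walk up from Gamma: Gamma (not in ancestors of Epsilon), Iota (in ancestors of Epsilon)
Deepest common ancestor (LCA) = Iota

Answer: Iota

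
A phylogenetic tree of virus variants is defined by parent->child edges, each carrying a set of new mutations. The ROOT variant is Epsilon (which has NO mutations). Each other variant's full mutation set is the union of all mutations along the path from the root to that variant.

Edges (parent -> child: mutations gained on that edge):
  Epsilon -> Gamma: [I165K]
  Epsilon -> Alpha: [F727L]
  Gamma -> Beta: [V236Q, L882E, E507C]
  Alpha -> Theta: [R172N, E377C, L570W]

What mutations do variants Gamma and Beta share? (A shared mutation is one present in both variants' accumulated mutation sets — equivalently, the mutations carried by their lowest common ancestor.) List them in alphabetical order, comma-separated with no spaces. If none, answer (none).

Answer: I165K

Derivation:
Accumulating mutations along path to Gamma:
  At Epsilon: gained [] -> total []
  At Gamma: gained ['I165K'] -> total ['I165K']
Mutations(Gamma) = ['I165K']
Accumulating mutations along path to Beta:
  At Epsilon: gained [] -> total []
  At Gamma: gained ['I165K'] -> total ['I165K']
  At Beta: gained ['V236Q', 'L882E', 'E507C'] -> total ['E507C', 'I165K', 'L882E', 'V236Q']
Mutations(Beta) = ['E507C', 'I165K', 'L882E', 'V236Q']
Intersection: ['I165K'] ∩ ['E507C', 'I165K', 'L882E', 'V236Q'] = ['I165K']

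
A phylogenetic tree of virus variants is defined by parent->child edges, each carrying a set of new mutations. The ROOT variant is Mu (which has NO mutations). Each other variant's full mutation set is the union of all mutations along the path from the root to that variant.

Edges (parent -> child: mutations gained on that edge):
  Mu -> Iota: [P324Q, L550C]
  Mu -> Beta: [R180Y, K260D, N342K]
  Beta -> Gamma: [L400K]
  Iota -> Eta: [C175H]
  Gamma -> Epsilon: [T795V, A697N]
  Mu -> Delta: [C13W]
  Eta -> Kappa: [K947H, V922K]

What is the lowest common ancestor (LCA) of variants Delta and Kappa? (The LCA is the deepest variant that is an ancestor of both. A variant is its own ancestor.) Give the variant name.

Answer: Mu

Derivation:
Path from root to Delta: Mu -> Delta
  ancestors of Delta: {Mu, Delta}
Path from root to Kappa: Mu -> Iota -> Eta -> Kappa
  ancestors of Kappa: {Mu, Iota, Eta, Kappa}
Common ancestors: {Mu}
Walk up from Kappa: Kappa (not in ancestors of Delta), Eta (not in ancestors of Delta), Iota (not in ancestors of Delta), Mu (in ancestors of Delta)
Deepest common ancestor (LCA) = Mu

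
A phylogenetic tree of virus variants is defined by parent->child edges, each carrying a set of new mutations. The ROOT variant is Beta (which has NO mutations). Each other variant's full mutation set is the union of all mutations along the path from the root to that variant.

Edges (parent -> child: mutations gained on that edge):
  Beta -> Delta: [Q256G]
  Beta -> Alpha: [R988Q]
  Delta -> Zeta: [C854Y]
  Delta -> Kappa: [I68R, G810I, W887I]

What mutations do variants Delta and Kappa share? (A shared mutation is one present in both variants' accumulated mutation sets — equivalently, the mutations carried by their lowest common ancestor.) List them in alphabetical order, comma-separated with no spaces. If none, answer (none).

Accumulating mutations along path to Delta:
  At Beta: gained [] -> total []
  At Delta: gained ['Q256G'] -> total ['Q256G']
Mutations(Delta) = ['Q256G']
Accumulating mutations along path to Kappa:
  At Beta: gained [] -> total []
  At Delta: gained ['Q256G'] -> total ['Q256G']
  At Kappa: gained ['I68R', 'G810I', 'W887I'] -> total ['G810I', 'I68R', 'Q256G', 'W887I']
Mutations(Kappa) = ['G810I', 'I68R', 'Q256G', 'W887I']
Intersection: ['Q256G'] ∩ ['G810I', 'I68R', 'Q256G', 'W887I'] = ['Q256G']

Answer: Q256G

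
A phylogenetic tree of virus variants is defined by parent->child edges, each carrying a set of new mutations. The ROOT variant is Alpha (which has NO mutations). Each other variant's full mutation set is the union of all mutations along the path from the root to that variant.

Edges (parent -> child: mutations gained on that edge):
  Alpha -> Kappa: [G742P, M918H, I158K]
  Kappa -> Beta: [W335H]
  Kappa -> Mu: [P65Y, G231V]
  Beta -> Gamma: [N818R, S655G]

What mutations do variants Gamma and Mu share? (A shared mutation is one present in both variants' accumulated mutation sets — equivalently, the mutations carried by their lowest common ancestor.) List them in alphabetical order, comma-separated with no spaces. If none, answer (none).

Answer: G742P,I158K,M918H

Derivation:
Accumulating mutations along path to Gamma:
  At Alpha: gained [] -> total []
  At Kappa: gained ['G742P', 'M918H', 'I158K'] -> total ['G742P', 'I158K', 'M918H']
  At Beta: gained ['W335H'] -> total ['G742P', 'I158K', 'M918H', 'W335H']
  At Gamma: gained ['N818R', 'S655G'] -> total ['G742P', 'I158K', 'M918H', 'N818R', 'S655G', 'W335H']
Mutations(Gamma) = ['G742P', 'I158K', 'M918H', 'N818R', 'S655G', 'W335H']
Accumulating mutations along path to Mu:
  At Alpha: gained [] -> total []
  At Kappa: gained ['G742P', 'M918H', 'I158K'] -> total ['G742P', 'I158K', 'M918H']
  At Mu: gained ['P65Y', 'G231V'] -> total ['G231V', 'G742P', 'I158K', 'M918H', 'P65Y']
Mutations(Mu) = ['G231V', 'G742P', 'I158K', 'M918H', 'P65Y']
Intersection: ['G742P', 'I158K', 'M918H', 'N818R', 'S655G', 'W335H'] ∩ ['G231V', 'G742P', 'I158K', 'M918H', 'P65Y'] = ['G742P', 'I158K', 'M918H']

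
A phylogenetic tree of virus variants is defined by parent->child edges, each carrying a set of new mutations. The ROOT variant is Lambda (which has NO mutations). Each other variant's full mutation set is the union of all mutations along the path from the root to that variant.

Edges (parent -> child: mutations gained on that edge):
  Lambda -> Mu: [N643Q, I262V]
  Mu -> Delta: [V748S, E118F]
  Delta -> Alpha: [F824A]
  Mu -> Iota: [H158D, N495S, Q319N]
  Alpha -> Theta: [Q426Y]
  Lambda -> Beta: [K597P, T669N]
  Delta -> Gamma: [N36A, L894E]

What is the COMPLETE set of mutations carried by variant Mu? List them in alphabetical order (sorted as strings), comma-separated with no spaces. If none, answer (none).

Answer: I262V,N643Q

Derivation:
At Lambda: gained [] -> total []
At Mu: gained ['N643Q', 'I262V'] -> total ['I262V', 'N643Q']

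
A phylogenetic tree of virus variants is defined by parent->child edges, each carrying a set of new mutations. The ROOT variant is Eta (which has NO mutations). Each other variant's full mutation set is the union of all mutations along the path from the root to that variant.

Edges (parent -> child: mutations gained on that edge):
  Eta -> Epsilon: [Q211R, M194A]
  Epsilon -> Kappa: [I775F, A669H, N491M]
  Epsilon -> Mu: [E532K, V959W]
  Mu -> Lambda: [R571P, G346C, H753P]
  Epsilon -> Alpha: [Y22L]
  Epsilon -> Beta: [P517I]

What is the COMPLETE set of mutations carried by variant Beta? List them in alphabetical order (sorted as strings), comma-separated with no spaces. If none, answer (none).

At Eta: gained [] -> total []
At Epsilon: gained ['Q211R', 'M194A'] -> total ['M194A', 'Q211R']
At Beta: gained ['P517I'] -> total ['M194A', 'P517I', 'Q211R']

Answer: M194A,P517I,Q211R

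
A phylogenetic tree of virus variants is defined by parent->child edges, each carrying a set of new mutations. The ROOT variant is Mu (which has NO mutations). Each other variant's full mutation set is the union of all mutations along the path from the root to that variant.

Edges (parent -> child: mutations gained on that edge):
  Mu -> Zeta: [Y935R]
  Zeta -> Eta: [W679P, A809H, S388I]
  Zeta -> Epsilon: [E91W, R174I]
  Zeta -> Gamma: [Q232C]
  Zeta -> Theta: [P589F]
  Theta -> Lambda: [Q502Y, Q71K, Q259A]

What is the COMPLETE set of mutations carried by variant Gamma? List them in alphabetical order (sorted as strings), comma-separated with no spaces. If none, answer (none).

At Mu: gained [] -> total []
At Zeta: gained ['Y935R'] -> total ['Y935R']
At Gamma: gained ['Q232C'] -> total ['Q232C', 'Y935R']

Answer: Q232C,Y935R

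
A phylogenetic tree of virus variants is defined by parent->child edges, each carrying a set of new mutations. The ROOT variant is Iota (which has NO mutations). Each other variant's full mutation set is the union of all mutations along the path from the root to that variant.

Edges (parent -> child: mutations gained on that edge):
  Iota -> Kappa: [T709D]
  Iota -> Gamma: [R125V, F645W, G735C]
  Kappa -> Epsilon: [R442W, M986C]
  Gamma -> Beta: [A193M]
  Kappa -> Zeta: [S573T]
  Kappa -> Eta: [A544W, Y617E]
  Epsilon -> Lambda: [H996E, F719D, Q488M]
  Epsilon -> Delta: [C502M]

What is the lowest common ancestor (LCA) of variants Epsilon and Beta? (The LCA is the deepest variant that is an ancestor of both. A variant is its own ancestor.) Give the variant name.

Answer: Iota

Derivation:
Path from root to Epsilon: Iota -> Kappa -> Epsilon
  ancestors of Epsilon: {Iota, Kappa, Epsilon}
Path from root to Beta: Iota -> Gamma -> Beta
  ancestors of Beta: {Iota, Gamma, Beta}
Common ancestors: {Iota}
Walk up from Beta: Beta (not in ancestors of Epsilon), Gamma (not in ancestors of Epsilon), Iota (in ancestors of Epsilon)
Deepest common ancestor (LCA) = Iota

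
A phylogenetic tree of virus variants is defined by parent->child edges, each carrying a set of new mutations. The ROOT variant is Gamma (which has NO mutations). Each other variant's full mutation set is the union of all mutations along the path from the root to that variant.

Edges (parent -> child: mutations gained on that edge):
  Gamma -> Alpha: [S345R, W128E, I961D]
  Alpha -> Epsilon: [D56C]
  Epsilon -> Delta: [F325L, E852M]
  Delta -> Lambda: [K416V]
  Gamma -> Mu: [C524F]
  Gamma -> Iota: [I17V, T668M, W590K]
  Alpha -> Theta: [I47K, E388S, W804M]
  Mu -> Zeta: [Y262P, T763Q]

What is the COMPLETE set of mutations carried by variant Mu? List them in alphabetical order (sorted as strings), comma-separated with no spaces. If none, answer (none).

At Gamma: gained [] -> total []
At Mu: gained ['C524F'] -> total ['C524F']

Answer: C524F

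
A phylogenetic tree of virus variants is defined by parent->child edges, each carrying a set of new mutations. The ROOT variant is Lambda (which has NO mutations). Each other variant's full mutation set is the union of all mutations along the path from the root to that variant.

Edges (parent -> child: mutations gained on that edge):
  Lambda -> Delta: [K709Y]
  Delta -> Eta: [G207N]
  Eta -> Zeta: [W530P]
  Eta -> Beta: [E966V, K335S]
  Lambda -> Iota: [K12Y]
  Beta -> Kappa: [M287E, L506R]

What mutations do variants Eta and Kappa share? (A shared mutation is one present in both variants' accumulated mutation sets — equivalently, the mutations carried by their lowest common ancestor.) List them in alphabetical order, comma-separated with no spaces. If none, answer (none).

Answer: G207N,K709Y

Derivation:
Accumulating mutations along path to Eta:
  At Lambda: gained [] -> total []
  At Delta: gained ['K709Y'] -> total ['K709Y']
  At Eta: gained ['G207N'] -> total ['G207N', 'K709Y']
Mutations(Eta) = ['G207N', 'K709Y']
Accumulating mutations along path to Kappa:
  At Lambda: gained [] -> total []
  At Delta: gained ['K709Y'] -> total ['K709Y']
  At Eta: gained ['G207N'] -> total ['G207N', 'K709Y']
  At Beta: gained ['E966V', 'K335S'] -> total ['E966V', 'G207N', 'K335S', 'K709Y']
  At Kappa: gained ['M287E', 'L506R'] -> total ['E966V', 'G207N', 'K335S', 'K709Y', 'L506R', 'M287E']
Mutations(Kappa) = ['E966V', 'G207N', 'K335S', 'K709Y', 'L506R', 'M287E']
Intersection: ['G207N', 'K709Y'] ∩ ['E966V', 'G207N', 'K335S', 'K709Y', 'L506R', 'M287E'] = ['G207N', 'K709Y']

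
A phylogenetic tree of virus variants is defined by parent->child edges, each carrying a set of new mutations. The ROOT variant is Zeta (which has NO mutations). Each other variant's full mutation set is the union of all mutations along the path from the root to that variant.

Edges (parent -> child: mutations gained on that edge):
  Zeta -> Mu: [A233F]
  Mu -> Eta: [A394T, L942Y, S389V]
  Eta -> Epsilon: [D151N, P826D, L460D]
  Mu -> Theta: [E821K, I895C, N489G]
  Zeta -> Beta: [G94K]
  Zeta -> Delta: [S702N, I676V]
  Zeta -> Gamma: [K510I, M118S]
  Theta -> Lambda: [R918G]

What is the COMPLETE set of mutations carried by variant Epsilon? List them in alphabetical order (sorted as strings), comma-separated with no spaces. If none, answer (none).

At Zeta: gained [] -> total []
At Mu: gained ['A233F'] -> total ['A233F']
At Eta: gained ['A394T', 'L942Y', 'S389V'] -> total ['A233F', 'A394T', 'L942Y', 'S389V']
At Epsilon: gained ['D151N', 'P826D', 'L460D'] -> total ['A233F', 'A394T', 'D151N', 'L460D', 'L942Y', 'P826D', 'S389V']

Answer: A233F,A394T,D151N,L460D,L942Y,P826D,S389V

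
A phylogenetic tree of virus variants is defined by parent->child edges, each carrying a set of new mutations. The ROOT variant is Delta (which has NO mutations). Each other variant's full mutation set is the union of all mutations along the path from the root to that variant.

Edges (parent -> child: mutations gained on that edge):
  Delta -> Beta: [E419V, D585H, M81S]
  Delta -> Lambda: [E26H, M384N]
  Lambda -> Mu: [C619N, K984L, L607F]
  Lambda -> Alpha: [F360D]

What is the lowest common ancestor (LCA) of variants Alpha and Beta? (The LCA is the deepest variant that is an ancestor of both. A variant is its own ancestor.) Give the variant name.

Answer: Delta

Derivation:
Path from root to Alpha: Delta -> Lambda -> Alpha
  ancestors of Alpha: {Delta, Lambda, Alpha}
Path from root to Beta: Delta -> Beta
  ancestors of Beta: {Delta, Beta}
Common ancestors: {Delta}
Walk up from Beta: Beta (not in ancestors of Alpha), Delta (in ancestors of Alpha)
Deepest common ancestor (LCA) = Delta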